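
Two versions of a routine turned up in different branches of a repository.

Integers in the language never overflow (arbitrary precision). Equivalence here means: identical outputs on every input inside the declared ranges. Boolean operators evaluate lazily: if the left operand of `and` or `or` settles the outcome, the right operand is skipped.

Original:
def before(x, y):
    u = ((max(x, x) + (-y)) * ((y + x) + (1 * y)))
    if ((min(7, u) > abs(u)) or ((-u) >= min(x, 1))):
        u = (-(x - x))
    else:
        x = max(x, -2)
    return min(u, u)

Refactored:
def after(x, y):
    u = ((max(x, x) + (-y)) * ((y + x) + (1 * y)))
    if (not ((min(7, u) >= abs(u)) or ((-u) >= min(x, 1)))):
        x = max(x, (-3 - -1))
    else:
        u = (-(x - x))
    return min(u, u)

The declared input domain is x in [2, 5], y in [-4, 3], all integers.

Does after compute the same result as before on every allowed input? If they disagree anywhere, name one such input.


Not equivalent: x=2, y=0 separates them (4 vs 0).
before: u becomes 4; next ((min(7, u) > abs(u)) or ((-u) >= min(x, 1))) evaluates to false; next x becomes 2; next final value 4
after: u becomes 4; next (not ((min(7, u) >= abs(u)) or ((-u) >= min(x, 1)))) evaluates to false; next u becomes 0; next final value 0
verdict: not equivalent; witness: x=2, y=0


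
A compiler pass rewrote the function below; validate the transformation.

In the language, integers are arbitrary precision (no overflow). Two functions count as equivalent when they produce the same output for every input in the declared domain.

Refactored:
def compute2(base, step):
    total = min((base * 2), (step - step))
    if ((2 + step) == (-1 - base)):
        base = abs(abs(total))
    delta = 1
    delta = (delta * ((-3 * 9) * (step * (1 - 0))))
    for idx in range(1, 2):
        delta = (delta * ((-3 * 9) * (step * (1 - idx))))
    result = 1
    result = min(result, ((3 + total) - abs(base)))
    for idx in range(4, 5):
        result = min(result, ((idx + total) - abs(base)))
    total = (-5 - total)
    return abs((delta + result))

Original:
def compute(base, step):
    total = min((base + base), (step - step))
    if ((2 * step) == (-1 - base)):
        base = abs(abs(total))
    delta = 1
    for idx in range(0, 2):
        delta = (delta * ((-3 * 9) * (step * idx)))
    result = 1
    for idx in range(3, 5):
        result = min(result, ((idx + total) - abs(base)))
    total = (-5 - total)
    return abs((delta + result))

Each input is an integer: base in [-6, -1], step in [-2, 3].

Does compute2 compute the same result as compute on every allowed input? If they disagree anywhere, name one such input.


There is a counterexample at base=-6, step=3: 15 on one side, 21 on the other.
compute: total := -12 | ((2 * step) == (-1 - base)): false | delta := 1 | iter idx=0: | delta := 0 | iter idx=1: | delta := 0 | result := 1 | iter idx=3: | result := -15 | iter idx=4: | result := -15 | total := 7 | result 15
compute2: total := -12 | ((2 + step) == (-1 - base)): true | base := 12 | delta := 1 | delta := -81 | iter idx=1: | delta := 0 | result := 1 | result := -21 | iter idx=4: | result := -21 | total := 7 | result 21
verdict: not equivalent; witness: base=-6, step=3


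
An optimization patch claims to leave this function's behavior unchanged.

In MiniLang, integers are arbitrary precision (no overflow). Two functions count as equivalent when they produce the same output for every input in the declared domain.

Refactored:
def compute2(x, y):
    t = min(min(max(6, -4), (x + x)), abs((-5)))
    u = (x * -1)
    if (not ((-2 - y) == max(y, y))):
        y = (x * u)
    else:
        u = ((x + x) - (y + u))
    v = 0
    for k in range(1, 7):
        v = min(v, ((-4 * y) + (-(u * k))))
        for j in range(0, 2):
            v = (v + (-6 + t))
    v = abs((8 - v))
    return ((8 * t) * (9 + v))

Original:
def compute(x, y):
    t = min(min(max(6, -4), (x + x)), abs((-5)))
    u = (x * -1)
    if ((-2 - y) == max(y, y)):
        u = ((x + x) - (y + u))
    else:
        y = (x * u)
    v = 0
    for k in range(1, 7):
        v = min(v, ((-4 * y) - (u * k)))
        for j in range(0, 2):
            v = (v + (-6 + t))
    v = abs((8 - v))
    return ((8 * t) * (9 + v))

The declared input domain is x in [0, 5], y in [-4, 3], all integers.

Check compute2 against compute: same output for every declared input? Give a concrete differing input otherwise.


Side by side, the visible changes include: boolean connective usage differs, and arithmetic usage differs.
One worked example (x=2, y=3) — compute: t := 4 | u := -2 | ((-2 - y) == max(y, y)): false | y := -4 | v := 0 | iter k=1: | v := 0 | iter j=0: | v := -2 | iter j=1: | v := -4 | iter k=2: | v := -4 | iter j=0: | v := -6 | iter j=1: | v := -8 | iter k=3: | v := -8 | iter j=0: | v := -10 | iter j=1: | v := -12 | iter k=4: | v := -12 | iter j=0: | v := -14 | iter j=1: | v := -16 | iter k=5: | v := -16 | iter j=0: | v := -18 | iter j=1: | v := -20 | iter k=6: | v := -20 | iter j=0: | v := -22 | iter j=1: | v := -24 | v := 32 | result 1312; compute2: t := 4 | u := -2 | (not ((-2 - y) == max(y, y))): true | y := -4 | v := 0 | iter k=1: | v := 0 | iter j=0: | v := -2 | iter j=1: | v := -4 | iter k=2: | v := -4 | iter j=0: | v := -6 | iter j=1: | v := -8 | iter k=3: | v := -8 | iter j=0: | v := -10 | iter j=1: | v := -12 | iter k=4: | v := -12 | iter j=0: | v := -14 | iter j=1: | v := -16 | iter k=5: | v := -16 | iter j=0: | v := -18 | iter j=1: | v := -20 | iter k=6: | v := -20 | iter j=0: | v := -22 | iter j=1: | v := -24 | v := 32 | result 1312; agreement on 1312.
Checked all 48 inputs in the declared domain: the outputs agree on every one.
verdict: equivalent


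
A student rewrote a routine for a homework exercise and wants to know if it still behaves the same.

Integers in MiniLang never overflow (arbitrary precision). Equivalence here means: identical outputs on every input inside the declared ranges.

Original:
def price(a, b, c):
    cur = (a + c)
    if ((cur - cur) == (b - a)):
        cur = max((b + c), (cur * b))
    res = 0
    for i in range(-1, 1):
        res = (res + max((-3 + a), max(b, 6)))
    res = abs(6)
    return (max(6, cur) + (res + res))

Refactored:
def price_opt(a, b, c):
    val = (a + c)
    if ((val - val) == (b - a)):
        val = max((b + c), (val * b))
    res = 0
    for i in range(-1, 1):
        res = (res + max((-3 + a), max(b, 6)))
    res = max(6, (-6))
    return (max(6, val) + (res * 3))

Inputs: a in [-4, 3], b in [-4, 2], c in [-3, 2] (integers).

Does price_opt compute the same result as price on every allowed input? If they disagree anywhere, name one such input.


The rewrite breaks on a=-4, b=-4, c=-3, where the results are 40 and 46.
price: cur=-7, then ((cur - cur) == (b - a)) is true, then cur=28, then res=0, then (i=-1), then res=6, then (i=0), then res=12, then res=6, then returns 40
price_opt: val=-7, then ((val - val) == (b - a)) is true, then val=28, then res=0, then (i=-1), then res=6, then (i=0), then res=12, then res=6, then returns 46
verdict: not equivalent; witness: a=-4, b=-4, c=-3


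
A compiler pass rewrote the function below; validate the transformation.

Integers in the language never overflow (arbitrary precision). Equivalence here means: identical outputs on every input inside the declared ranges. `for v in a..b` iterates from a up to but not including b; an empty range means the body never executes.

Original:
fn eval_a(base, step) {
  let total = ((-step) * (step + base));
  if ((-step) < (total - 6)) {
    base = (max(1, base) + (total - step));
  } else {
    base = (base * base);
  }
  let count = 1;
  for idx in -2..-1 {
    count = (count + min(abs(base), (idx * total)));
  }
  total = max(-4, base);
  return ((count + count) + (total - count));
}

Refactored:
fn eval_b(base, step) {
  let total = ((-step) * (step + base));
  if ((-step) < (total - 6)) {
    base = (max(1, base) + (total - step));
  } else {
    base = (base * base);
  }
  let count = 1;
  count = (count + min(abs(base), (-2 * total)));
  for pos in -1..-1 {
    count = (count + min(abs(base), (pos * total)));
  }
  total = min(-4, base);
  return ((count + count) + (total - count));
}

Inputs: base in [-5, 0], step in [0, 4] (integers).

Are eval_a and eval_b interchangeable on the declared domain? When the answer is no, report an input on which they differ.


Consider the input base=-5, step=0.
eval_a: total := 0 | ((-step) < (total - 6)): false | base := 25 | count := 1 | iter idx=-2: | count := 1 | total := 25 | result 26
eval_b: total := 0 | ((-step) < (total - 6)): false | base := 25 | count := 1 | count := 1 | loop over pos: empty range | total := -4 | result -3
26 vs -3 — the two versions disagree here.
verdict: not equivalent; witness: base=-5, step=0


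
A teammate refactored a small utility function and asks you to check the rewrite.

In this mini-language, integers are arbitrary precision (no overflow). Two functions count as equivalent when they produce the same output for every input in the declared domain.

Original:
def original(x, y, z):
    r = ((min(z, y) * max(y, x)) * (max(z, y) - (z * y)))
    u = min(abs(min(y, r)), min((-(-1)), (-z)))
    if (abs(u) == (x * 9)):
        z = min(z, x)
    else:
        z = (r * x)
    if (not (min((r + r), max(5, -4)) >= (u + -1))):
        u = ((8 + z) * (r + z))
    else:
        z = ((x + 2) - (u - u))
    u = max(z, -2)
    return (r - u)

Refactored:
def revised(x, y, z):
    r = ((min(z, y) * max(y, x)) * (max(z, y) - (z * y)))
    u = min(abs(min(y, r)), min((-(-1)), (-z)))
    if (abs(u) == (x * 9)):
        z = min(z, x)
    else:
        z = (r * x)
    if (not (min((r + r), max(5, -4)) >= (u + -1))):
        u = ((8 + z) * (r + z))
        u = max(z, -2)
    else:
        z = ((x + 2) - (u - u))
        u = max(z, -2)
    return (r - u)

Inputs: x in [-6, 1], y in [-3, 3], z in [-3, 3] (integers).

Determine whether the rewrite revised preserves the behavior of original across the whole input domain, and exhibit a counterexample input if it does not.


This is a faithful refactor — statement counts differ; also min/max/abs usage differs; also constant usage differs, but the computed results match everywhere.
Tracing x=0, y=0, z=2: original: r=0, then u=-2, then (abs(u) == (x * 9)) is false, then z=0, then (not (min((r + r), max(5, -4)) >= (u + -1))) is false, then z=2, then u=2, then returns -2 | revised: r=0, then u=-2, then (abs(u) == (x * 9)) is false, then z=0, then (not (min((r + r), max(5, -4)) >= (u + -1))) is false, then z=2, then u=2, then returns -2 — matching result -2.
Checked all 392 inputs in the declared domain: the outputs agree on every one.
verdict: equivalent


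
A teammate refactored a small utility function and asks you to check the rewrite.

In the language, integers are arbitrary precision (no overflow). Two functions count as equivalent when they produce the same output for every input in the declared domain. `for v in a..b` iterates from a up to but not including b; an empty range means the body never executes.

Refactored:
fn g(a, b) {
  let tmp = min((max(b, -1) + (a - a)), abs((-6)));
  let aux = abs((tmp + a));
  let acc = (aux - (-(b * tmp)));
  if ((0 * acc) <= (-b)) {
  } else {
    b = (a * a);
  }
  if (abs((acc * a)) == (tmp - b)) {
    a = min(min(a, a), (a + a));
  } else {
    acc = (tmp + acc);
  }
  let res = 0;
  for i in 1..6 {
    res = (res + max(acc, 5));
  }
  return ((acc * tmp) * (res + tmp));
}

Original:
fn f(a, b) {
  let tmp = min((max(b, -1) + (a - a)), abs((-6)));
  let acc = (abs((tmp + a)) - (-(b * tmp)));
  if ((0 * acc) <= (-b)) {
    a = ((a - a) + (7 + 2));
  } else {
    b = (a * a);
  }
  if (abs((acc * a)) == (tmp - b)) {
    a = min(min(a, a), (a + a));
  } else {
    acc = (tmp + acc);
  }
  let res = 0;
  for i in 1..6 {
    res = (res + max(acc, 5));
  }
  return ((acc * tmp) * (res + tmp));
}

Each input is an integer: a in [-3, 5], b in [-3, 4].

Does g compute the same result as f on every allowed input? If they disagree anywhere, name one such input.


The rewrite breaks on a=0, b=-1, where the results are -24 and -48.
f: tmp=-1, then acc=2, then ((0 * acc) <= (-b)) is true, then a=9, then (abs((acc * a)) == (tmp - b)) is false, then acc=1, then res=0, then (i=1), then res=5, then (i=2), then res=10, then (i=3), then res=15, then (i=4), then res=20, then (i=5), then res=25, then returns -24
g: tmp=-1, then aux=1, then acc=2, then ((0 * acc) <= (-b)) is true, then (abs((acc * a)) == (tmp - b)) is true, then a=0, then res=0, then (i=1), then res=5, then (i=2), then res=10, then (i=3), then res=15, then (i=4), then res=20, then (i=5), then res=25, then returns -48
verdict: not equivalent; witness: a=0, b=-1


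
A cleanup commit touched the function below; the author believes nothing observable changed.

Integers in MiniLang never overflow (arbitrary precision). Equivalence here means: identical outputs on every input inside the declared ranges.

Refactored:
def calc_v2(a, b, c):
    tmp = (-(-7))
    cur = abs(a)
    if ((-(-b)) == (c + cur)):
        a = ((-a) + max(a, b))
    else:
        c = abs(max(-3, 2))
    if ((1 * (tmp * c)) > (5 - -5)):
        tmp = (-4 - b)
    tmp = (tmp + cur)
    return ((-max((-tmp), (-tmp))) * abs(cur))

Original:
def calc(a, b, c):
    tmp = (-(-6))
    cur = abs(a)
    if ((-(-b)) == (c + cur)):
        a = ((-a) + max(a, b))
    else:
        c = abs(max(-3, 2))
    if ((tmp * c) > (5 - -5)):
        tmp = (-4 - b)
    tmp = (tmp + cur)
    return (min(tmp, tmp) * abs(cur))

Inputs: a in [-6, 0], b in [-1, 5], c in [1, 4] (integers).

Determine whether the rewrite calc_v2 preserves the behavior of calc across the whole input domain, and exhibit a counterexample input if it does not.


Input a=-4, b=5, c=1: 40 from calc versus 44 from calc_v2.
verdict: not equivalent; witness: a=-4, b=5, c=1


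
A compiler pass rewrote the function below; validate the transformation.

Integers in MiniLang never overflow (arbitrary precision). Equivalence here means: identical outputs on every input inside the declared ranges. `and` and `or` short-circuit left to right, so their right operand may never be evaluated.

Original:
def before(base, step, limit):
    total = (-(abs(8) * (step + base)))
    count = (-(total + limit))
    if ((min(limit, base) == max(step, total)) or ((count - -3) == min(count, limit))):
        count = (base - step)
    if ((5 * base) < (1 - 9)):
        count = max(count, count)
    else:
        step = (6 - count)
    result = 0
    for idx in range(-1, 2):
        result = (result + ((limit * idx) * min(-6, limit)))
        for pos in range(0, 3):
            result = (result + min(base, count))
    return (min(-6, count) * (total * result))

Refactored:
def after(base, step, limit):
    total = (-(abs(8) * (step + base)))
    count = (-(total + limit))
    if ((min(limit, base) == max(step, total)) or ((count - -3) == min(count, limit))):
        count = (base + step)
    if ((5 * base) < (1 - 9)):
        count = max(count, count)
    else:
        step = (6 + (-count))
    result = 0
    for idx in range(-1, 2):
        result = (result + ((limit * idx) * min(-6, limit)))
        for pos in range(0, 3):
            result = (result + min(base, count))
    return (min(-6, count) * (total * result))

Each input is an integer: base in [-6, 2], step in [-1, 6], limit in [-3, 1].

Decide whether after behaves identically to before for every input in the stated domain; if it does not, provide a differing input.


The rewrite breaks on base=1, step=1, limit=1, where the results are 0 and 864.
before: total := -16 | count := 15 | ((min(limit, base) == max(step, total)) or ((count - -3) == min(count, limit))): true | count := 0 | ((5 * base) < (1 - 9)): false | step := 6 | result := 0 | iter idx=-1: | result := 6 | iter pos=0: | result := 6 | iter pos=1: | result := 6 | iter pos=2: | result := 6 | iter idx=0: | result := 6 | iter pos=0: | result := 6 | iter pos=1: | result := 6 | iter pos=2: | result := 6 | iter idx=1: | result := 0 | iter pos=0: | result := 0 | iter pos=1: | result := 0 | iter pos=2: | result := 0 | result 0
after: total := -16 | count := 15 | ((min(limit, base) == max(step, total)) or ((count - -3) == min(count, limit))): true | count := 2 | ((5 * base) < (1 - 9)): false | step := 4 | result := 0 | iter idx=-1: | result := 6 | iter pos=0: | result := 7 | iter pos=1: | result := 8 | iter pos=2: | result := 9 | iter idx=0: | result := 9 | iter pos=0: | result := 10 | iter pos=1: | result := 11 | iter pos=2: | result := 12 | iter idx=1: | result := 6 | iter pos=0: | result := 7 | iter pos=1: | result := 8 | iter pos=2: | result := 9 | result 864
verdict: not equivalent; witness: base=1, step=1, limit=1


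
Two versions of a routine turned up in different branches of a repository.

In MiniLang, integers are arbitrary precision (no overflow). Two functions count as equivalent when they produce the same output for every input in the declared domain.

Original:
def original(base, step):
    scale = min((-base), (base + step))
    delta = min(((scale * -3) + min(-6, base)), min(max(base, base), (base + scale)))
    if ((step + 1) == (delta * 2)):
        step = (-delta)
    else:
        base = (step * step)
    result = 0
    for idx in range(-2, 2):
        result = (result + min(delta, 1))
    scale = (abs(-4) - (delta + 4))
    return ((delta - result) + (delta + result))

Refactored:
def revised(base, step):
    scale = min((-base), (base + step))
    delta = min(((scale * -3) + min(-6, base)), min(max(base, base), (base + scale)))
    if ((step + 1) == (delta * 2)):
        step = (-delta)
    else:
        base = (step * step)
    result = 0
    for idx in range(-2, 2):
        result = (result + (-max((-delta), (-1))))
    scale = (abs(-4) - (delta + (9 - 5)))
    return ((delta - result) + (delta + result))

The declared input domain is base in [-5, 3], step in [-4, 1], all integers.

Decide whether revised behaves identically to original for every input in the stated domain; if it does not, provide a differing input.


Comparing the listings, the differences include: arithmetic usage differs; constant usage differs; min/max/abs usage differs.
Tracing base=-3, step=-3: original: scale = -6; delta = -9; ((step + 1) == (delta * 2)) -> false; base = 9; result = 0; [idx=-2]; result = -9; [idx=-1]; result = -18; [idx=0]; result = -27; [idx=1]; result = -36; scale = 9; return -18 | revised: scale = -6; delta = -9; ((step + 1) == (delta * 2)) -> false; base = 9; result = 0; [idx=-2]; result = -9; [idx=-1]; result = -18; [idx=0]; result = -27; [idx=1]; result = -36; scale = 9; return -18 — matching result -18.
Sweeping the whole domain (54 inputs) finds no disagreement.
verdict: equivalent


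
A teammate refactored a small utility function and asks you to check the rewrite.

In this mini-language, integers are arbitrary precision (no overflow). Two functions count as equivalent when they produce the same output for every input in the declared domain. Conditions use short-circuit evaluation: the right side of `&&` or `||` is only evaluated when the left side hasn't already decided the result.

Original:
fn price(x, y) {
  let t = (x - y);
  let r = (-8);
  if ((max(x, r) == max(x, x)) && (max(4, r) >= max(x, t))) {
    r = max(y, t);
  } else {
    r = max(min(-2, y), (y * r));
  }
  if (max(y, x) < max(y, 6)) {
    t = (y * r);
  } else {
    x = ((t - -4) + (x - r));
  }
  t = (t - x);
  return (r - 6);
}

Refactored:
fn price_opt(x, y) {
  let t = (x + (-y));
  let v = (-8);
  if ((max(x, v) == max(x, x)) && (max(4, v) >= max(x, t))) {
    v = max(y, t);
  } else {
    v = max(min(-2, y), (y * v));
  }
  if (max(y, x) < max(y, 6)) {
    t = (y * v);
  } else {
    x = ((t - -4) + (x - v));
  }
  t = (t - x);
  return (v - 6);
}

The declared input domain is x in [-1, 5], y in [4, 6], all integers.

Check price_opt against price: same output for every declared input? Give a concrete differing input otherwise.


This is a faithful refactor — arithmetic usage differs; and local variable names differ, but the computed results match everywhere.
Spot check at x=5, y=4 — price: t := 1 | r := -8 | ((max(x, r) == max(x, x)) && (max(4, r) >= max(x, t))): false | r := -2 | (max(y, x) < max(y, 6)): true | t := -8 | t := -13 | result -8. price_opt: t := 1 | v := -8 | ((max(x, v) == max(x, x)) && (max(4, v) >= max(x, t))): false | v := -2 | (max(y, x) < max(y, 6)): true | t := -8 | t := -13 | result -8. Both give -8.
Across all 21 domain points the two functions coincide.
verdict: equivalent


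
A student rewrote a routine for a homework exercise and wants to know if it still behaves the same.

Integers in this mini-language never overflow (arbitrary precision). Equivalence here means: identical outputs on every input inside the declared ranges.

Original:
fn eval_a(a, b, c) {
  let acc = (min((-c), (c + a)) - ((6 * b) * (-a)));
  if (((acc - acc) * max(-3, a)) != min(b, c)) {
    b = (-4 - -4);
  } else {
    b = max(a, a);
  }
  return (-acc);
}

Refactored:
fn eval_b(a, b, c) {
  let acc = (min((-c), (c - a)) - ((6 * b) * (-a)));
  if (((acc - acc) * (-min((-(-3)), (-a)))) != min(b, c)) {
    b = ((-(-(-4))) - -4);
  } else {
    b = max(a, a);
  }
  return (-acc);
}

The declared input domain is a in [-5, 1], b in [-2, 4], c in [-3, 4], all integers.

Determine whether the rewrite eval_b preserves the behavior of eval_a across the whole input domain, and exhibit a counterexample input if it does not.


Input a=-5, b=-2, c=-3: -52 from eval_a versus -62 from eval_b.
verdict: not equivalent; witness: a=-5, b=-2, c=-3


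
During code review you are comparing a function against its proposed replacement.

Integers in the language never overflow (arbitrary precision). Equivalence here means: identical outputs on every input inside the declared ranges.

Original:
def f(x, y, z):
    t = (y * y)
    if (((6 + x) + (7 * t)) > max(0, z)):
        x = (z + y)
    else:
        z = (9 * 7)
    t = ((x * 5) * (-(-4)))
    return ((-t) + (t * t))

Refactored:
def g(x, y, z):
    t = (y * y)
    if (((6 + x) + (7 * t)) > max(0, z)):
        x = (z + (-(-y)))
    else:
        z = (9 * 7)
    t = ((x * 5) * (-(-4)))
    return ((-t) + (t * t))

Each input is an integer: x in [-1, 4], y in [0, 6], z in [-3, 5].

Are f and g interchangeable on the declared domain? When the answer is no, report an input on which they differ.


This is a faithful refactor — same computation, different form, but the computed results match everywhere.
One worked example (x=-1, y=5, z=0) — f: t = 25; (((6 + x) + (7 * t)) > max(0, z)) -> true; x = 5; t = 100; return 9900; g: t = 25; (((6 + x) + (7 * t)) > max(0, z)) -> true; x = 5; t = 100; return 9900; agreement on 9900.
Every one of the 378 inputs gives matching results.
verdict: equivalent


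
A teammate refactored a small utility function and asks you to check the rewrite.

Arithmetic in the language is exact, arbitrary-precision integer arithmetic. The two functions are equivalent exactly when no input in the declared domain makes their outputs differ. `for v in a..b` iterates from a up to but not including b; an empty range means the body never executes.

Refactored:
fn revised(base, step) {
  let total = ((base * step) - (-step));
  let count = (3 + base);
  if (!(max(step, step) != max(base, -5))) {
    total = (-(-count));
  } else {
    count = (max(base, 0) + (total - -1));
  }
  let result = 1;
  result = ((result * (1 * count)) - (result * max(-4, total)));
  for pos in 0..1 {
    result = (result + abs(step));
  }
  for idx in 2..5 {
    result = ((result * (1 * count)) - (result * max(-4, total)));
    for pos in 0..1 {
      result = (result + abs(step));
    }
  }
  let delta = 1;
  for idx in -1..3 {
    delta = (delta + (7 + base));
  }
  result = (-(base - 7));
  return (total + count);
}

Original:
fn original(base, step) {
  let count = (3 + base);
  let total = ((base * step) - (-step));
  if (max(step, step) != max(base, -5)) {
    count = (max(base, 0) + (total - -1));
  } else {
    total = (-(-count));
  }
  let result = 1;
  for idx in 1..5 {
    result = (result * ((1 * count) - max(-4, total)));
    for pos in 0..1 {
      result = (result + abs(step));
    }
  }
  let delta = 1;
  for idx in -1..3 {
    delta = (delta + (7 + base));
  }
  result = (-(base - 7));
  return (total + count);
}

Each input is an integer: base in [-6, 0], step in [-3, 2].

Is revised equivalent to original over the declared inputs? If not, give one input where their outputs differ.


The two are interchangeable: min/max/abs usage differs; also arithmetic usage differs; also boolean connective usage differs; also constant usage differs; also loop structure differs; also statement counts differ, and every declared input agrees.
One worked example (base=-6, step=0) — original: count = -3; total = 0; (max(step, step) != max(base, -5)) -> true; count = 1; result = 1; [idx=1]; result = 1; [pos=0]; result = 1; [idx=2]; result = 1; [pos=0]; result = 1; [idx=3]; result = 1; [pos=0]; result = 1; [idx=4]; result = 1; [pos=0]; result = 1; delta = 1; [idx=-1]; delta = 2; [idx=0]; delta = 3; [idx=1]; delta = 4; [idx=2]; delta = 5; result = 13; return 1; revised: total = 0; count = -3; (!(max(step, step) != max(base, -5))) -> false; count = 1; result = 1; result = 1; [pos=0]; result = 1; [idx=2]; result = 1; [pos=0]; result = 1; [idx=3]; result = 1; [pos=0]; result = 1; [idx=4]; result = 1; [pos=0]; result = 1; delta = 1; [idx=-1]; delta = 2; [idx=0]; delta = 3; [idx=1]; delta = 4; [idx=2]; delta = 5; result = 13; return 1; agreement on 1.
Sweeping the whole domain (42 inputs) finds no disagreement.
verdict: equivalent


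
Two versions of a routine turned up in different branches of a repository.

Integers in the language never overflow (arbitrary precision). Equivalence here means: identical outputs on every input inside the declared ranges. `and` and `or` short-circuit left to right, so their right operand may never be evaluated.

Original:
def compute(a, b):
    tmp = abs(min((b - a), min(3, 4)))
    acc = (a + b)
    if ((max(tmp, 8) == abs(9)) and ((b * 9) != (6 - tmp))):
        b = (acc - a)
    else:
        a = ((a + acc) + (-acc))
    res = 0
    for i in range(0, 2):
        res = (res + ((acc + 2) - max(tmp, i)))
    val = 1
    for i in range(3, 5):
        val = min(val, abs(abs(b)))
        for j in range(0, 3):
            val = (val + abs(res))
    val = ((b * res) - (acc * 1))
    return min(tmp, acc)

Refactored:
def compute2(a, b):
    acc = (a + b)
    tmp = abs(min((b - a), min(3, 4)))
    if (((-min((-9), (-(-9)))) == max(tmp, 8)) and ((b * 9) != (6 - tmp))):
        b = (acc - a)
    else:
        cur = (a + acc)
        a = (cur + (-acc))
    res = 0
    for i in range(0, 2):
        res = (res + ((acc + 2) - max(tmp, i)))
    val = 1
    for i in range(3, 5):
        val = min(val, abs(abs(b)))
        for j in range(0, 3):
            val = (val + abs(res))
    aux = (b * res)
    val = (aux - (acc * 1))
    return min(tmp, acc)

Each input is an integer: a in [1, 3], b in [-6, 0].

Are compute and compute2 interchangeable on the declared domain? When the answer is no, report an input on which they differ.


Side by side, the visible changes include: constant usage differs; also local variable names differ; also min/max/abs usage differs; also statement counts differ.
As a probe, take a=2, b=-1: compute runs tmp becomes 3; next acc becomes 1; next ((max(tmp, 8) == abs(9)) and ((b * 9) != (6 - tmp))) evaluates to false; next a becomes 2; next res becomes 0; next at i=0:; next res becomes 0; next at i=1:; next res becomes 0; next val becomes 1; next at i=3:; next val becomes 1; next at j=0:; next val becomes 1; next at j=1:; next val becomes 1; next at j=2:; next val becomes 1; next at i=4:; next val becomes 1; next at j=0:; next val becomes 1; next at j=1:; next val becomes 1; next at j=2:; next val becomes 1; next val becomes -1; next final value 1; compute2 runs acc becomes 1; next tmp becomes 3; next (((-min((-9), (-(-9)))) == max(tmp, 8)) and ((b * 9) != (6 - tmp))) evaluates to false; next cur becomes 3; next a becomes 2; next res becomes 0; next at i=0:; next res becomes 0; next at i=1:; next res becomes 0; next val becomes 1; next at i=3:; next val becomes 1; next at j=0:; next val becomes 1; next at j=1:; next val becomes 1; next at j=2:; next val becomes 1; next at i=4:; next val becomes 1; next at j=0:; next val becomes 1; next at j=1:; next val becomes 1; next at j=2:; next val becomes 1; next aux becomes 0; next val becomes -1; next final value 1; both end at 1.
Every one of the 21 inputs gives matching results.
verdict: equivalent


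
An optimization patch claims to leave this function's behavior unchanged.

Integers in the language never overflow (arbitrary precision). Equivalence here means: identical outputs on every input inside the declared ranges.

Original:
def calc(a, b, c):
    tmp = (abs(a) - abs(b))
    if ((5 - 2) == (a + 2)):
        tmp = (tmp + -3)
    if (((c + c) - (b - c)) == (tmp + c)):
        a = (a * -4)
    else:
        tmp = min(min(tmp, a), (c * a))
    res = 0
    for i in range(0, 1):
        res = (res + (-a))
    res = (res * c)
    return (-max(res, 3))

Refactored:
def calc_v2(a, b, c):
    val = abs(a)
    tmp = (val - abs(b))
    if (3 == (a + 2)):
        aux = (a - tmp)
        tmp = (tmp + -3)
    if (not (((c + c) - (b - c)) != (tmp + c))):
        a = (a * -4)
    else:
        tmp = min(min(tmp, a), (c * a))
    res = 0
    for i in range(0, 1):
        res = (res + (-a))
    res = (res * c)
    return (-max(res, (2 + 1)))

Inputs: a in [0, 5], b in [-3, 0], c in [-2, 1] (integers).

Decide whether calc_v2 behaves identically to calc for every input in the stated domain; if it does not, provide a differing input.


Reading the diff, among the changes: local variable names differ; also comparison usage differs; also boolean connective usage differs; also constant usage differs; also arithmetic usage differs; also statement counts differ.
As a probe, take a=5, b=-3, c=-2: calc runs tmp=2, then ((5 - 2) == (a + 2)) is false, then (((c + c) - (b - c)) == (tmp + c)) is false, then tmp=-10, then res=0, then (i=0), then res=-5, then res=10, then returns -10; calc_v2 runs val=5, then tmp=2, then (3 == (a + 2)) is false, then (not (((c + c) - (b - c)) != (tmp + c))) is false, then tmp=-10, then res=0, then (i=0), then res=-5, then res=10, then returns -10; both end at -10.
Across all 96 domain points the two functions coincide.
verdict: equivalent


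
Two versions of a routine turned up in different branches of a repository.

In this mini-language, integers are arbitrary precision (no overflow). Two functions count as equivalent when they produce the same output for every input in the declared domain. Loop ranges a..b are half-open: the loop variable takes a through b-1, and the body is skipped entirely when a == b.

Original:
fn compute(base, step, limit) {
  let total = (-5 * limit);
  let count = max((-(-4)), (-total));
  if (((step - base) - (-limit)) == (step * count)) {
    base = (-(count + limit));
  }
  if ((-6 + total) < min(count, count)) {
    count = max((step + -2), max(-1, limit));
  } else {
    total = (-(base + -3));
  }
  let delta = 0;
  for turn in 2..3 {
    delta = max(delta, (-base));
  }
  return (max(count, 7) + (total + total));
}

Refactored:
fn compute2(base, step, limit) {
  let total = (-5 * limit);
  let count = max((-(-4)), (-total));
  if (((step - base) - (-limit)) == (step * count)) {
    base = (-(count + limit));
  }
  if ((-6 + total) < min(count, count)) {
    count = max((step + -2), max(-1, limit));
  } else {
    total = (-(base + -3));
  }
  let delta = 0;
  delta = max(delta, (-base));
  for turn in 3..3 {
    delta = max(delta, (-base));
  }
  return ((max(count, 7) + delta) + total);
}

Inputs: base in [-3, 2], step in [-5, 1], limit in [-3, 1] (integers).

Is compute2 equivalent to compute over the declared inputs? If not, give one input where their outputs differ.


Input base=-3, step=-5, limit=-3: 19 from compute versus 16 from compute2.
verdict: not equivalent; witness: base=-3, step=-5, limit=-3


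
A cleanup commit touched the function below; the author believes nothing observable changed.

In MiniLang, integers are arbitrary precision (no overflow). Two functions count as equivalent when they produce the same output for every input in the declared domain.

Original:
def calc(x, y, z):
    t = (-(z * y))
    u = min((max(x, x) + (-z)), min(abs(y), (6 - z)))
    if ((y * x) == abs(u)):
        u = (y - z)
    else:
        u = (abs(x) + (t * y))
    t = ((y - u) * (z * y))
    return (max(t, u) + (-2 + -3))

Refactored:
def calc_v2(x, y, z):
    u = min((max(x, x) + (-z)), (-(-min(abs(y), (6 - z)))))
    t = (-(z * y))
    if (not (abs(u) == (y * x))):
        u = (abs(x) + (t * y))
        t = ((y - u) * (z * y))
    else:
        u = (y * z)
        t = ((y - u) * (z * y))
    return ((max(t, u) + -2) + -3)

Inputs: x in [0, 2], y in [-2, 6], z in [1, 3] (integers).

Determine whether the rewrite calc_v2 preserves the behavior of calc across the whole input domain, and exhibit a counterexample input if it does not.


The rewrite breaks on x=1, y=1, z=2, where the results are -1 and -3.
calc: t := -2 | u := -1 | ((y * x) == abs(u)): true | u := -1 | t := 4 | result -1
calc_v2: u := -1 | t := -2 | (not (abs(u) == (y * x))): false | u := 2 | t := -2 | result -3
verdict: not equivalent; witness: x=1, y=1, z=2


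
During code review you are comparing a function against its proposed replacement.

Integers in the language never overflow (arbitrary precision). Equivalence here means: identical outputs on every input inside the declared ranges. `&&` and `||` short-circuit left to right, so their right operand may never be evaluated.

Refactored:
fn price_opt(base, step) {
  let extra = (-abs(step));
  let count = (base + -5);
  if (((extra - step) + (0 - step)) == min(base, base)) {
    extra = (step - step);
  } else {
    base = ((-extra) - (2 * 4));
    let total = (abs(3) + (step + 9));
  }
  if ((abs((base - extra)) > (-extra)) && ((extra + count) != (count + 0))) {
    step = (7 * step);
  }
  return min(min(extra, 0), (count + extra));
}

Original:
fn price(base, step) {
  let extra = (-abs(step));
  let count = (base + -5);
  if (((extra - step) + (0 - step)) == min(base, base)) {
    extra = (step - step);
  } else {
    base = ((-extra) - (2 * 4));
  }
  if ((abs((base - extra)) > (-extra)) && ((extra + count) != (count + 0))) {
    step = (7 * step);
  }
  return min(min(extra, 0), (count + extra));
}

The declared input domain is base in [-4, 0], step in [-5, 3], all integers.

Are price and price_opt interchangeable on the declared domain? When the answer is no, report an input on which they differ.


Behavior is preserved: although min/max/abs usage differs; also statement counts differ; also arithmetic usage differs; also constant usage differs; also local variable names differ, the outputs never diverge.
Tracing base=-1, step=1: price: extra becomes -1; next count becomes -6; next (((extra - step) + (0 - step)) == min(base, base)) evaluates to false; next base becomes -7; next ((abs((base - extra)) > (-extra)) && ((extra + count) != (count + 0))) evaluates to true; next step becomes 7; next final value -7 | price_opt: extra becomes -1; next count becomes -6; next (((extra - step) + (0 - step)) == min(base, base)) evaluates to false; next base becomes -7; next total becomes 13; next ((abs((base - extra)) > (-extra)) && ((extra + count) != (count + 0))) evaluates to true; next step becomes 7; next final value -7 — matching result -7.
Every one of the 45 inputs gives matching results.
verdict: equivalent


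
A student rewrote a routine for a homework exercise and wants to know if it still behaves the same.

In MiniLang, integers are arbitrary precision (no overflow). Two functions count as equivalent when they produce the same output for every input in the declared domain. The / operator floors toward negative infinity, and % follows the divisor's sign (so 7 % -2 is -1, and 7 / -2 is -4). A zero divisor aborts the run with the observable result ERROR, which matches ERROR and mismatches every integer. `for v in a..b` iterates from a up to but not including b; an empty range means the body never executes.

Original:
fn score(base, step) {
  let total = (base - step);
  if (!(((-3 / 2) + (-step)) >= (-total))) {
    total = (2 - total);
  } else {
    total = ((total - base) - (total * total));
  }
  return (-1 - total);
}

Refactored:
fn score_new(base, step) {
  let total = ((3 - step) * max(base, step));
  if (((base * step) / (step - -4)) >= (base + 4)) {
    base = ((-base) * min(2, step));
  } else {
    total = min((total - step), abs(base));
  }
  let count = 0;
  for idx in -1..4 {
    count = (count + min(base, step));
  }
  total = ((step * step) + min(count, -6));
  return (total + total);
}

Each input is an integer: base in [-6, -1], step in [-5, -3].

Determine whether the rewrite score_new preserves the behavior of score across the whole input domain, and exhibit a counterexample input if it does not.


Take base=-6, step=-5.
score: total becomes -1; next (!(((-3 / 2) + (-step)) >= (-total))) evaluates to false; next total becomes 4; next final value -5
score_new: total becomes -40; next (((base * step) / (step - -4)) >= (base + 4)) evaluates to false; next total becomes -35; next count becomes 0; next at idx=-1:; next count becomes -6; next at idx=0:; next count becomes -12; next at idx=1:; next count becomes -18; next at idx=2:; next count becomes -24; next at idx=3:; next count becomes -30; next total becomes -5; next final value -10
-5 and -10 differ, so these are not the same function on this domain.
verdict: not equivalent; witness: base=-6, step=-5


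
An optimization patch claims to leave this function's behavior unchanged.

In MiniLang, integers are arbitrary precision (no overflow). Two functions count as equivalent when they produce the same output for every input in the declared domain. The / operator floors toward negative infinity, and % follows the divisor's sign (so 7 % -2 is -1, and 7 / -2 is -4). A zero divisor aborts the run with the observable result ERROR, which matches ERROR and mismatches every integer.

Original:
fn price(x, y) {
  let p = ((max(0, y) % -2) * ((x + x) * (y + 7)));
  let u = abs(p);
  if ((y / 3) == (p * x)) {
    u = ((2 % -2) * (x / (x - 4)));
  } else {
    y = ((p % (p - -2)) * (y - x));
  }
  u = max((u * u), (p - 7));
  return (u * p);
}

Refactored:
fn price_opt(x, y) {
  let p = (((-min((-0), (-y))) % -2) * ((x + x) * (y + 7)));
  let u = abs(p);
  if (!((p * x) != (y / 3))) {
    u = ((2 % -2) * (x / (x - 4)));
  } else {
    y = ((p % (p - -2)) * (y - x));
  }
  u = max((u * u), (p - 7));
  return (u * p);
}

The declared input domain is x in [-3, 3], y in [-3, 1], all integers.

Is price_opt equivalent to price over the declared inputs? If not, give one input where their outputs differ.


Behavior is preserved: although min/max/abs usage differs, plus boolean connective usage differs, plus comparison usage differs, the outputs never diverge.
One worked example (x=-1, y=-1) — price: p := 0 | u := 0 | ((y / 3) == (p * x)): false | y := 0 | u := 0 | result 0; price_opt: p := 0 | u := 0 | (!((p * x) != (y / 3))): false | y := 0 | u := 0 | result 0; agreement on 0.
Sweeping the whole domain (35 inputs) finds no disagreement.
verdict: equivalent


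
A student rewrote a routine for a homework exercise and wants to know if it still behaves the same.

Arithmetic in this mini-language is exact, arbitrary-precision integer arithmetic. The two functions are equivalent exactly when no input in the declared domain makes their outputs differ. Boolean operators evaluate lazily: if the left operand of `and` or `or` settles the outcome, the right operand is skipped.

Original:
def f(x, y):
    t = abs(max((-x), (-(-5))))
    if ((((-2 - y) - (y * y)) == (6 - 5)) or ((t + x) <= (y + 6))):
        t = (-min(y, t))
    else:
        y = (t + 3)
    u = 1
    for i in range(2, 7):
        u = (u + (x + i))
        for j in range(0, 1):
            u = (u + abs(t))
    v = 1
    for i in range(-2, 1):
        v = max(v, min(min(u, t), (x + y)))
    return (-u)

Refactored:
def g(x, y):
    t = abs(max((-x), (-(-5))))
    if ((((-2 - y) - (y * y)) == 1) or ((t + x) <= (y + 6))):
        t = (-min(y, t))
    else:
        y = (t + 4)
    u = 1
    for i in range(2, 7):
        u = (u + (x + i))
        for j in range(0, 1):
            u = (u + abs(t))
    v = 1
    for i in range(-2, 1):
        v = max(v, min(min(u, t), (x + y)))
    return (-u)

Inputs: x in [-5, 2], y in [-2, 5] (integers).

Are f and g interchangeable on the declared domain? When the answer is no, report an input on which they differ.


Equivalent. The one real change (`3` became `4`) has no effect anywhere in the declared ranges.
Every one of the 64 inputs gives matching results.
Tracing x=-1, y=5: f: t := 5 | ((((-2 - y) - (y * y)) == (6 - 5)) or ((t + x) <= (y + 6))): true | t := -5 | u := 1 | iter i=2: | u := 2 | iter j=0: | u := 7 | iter i=3: | u := 9 | iter j=0: | u := 14 | iter i=4: | u := 17 | iter j=0: | u := 22 | iter i=5: | u := 26 | iter j=0: | u := 31 | iter i=6: | u := 36 | iter j=0: | u := 41 | v := 1 | iter i=-2: | v := 1 | iter i=-1: | v := 1 | iter i=0: | v := 1 | result -41 | g: t := 5 | ((((-2 - y) - (y * y)) == 1) or ((t + x) <= (y + 6))): true | t := -5 | u := 1 | iter i=2: | u := 2 | iter j=0: | u := 7 | iter i=3: | u := 9 | iter j=0: | u := 14 | iter i=4: | u := 17 | iter j=0: | u := 22 | iter i=5: | u := 26 | iter j=0: | u := 31 | iter i=6: | u := 36 | iter j=0: | u := 41 | v := 1 | iter i=-2: | v := 1 | iter i=-1: | v := 1 | iter i=0: | v := 1 | result -41 — matching result -41.
verdict: equivalent
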